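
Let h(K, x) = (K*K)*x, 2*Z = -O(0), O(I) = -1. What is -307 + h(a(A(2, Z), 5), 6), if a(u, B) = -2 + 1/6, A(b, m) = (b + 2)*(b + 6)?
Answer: -1721/6 ≈ -286.83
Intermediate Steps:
Z = ½ (Z = (-1*(-1))/2 = (½)*1 = ½ ≈ 0.50000)
A(b, m) = (2 + b)*(6 + b)
a(u, B) = -11/6 (a(u, B) = -2 + ⅙ = -11/6)
h(K, x) = x*K² (h(K, x) = K²*x = x*K²)
-307 + h(a(A(2, Z), 5), 6) = -307 + 6*(-11/6)² = -307 + 6*(121/36) = -307 + 121/6 = -1721/6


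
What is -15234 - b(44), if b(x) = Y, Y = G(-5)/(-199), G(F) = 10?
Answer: -3031556/199 ≈ -15234.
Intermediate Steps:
Y = -10/199 (Y = 10/(-199) = 10*(-1/199) = -10/199 ≈ -0.050251)
b(x) = -10/199
-15234 - b(44) = -15234 - 1*(-10/199) = -15234 + 10/199 = -3031556/199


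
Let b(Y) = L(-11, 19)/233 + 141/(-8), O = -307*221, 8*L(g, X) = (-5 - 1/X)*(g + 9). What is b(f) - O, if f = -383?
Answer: 2402245337/35416 ≈ 67829.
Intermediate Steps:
L(g, X) = (-5 - 1/X)*(9 + g)/8 (L(g, X) = ((-5 - 1/X)*(g + 9))/8 = ((-5 - 1/X)*(9 + g))/8 = (-5 - 1/X)*(9 + g)/8)
O = -67847
b(Y) = -624015/35416 (b(Y) = ((⅛)*(-9 - 1*(-11) - 5*19*(9 - 11))/19)/233 + 141/(-8) = ((⅛)*(1/19)*(-9 + 11 - 5*19*(-2)))*(1/233) + 141*(-⅛) = ((⅛)*(1/19)*(-9 + 11 + 190))*(1/233) - 141/8 = ((⅛)*(1/19)*192)*(1/233) - 141/8 = (24/19)*(1/233) - 141/8 = 24/4427 - 141/8 = -624015/35416)
b(f) - O = -624015/35416 - 1*(-67847) = -624015/35416 + 67847 = 2402245337/35416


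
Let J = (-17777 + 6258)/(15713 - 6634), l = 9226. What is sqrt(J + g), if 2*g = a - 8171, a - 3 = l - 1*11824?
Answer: 8*I*sqrt(6934621911)/9079 ≈ 73.378*I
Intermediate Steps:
a = -2595 (a = 3 + (9226 - 1*11824) = 3 + (9226 - 11824) = 3 - 2598 = -2595)
J = -11519/9079 ≈ -1.2688
g = -5383 (g = (-2595 - 8171)/2 = (1/2)*(-10766) = -5383)
sqrt(J + g) = sqrt(-11519/9079 - 5383) = sqrt(-48883776/9079) = 8*I*sqrt(6934621911)/9079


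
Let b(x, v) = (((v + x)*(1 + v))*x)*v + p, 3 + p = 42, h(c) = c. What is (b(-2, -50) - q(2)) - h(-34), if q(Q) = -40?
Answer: 254913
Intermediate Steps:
p = 39 (p = -3 + 42 = 39)
b(x, v) = 39 + v*x*(1 + v)*(v + x) (b(x, v) = (((v + x)*(1 + v))*x)*v + 39 = (((1 + v)*(v + x))*x)*v + 39 = (x*(1 + v)*(v + x))*v + 39 = v*x*(1 + v)*(v + x) + 39 = 39 + v*x*(1 + v)*(v + x))
(b(-2, -50) - q(2)) - h(-34) = ((39 - 50*(-2)**2 - 2*(-50)**2 - 2*(-50)**3 + (-50)**2*(-2)**2) - 1*(-40)) - 1*(-34) = ((39 - 50*4 - 2*2500 - 2*(-125000) + 2500*4) + 40) + 34 = ((39 - 200 - 5000 + 250000 + 10000) + 40) + 34 = (254839 + 40) + 34 = 254879 + 34 = 254913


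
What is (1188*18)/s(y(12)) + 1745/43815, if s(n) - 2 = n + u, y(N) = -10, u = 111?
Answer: 187423939/902589 ≈ 207.65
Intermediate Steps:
s(n) = 113 + n (s(n) = 2 + (n + 111) = 2 + (111 + n) = 113 + n)
(1188*18)/s(y(12)) + 1745/43815 = (1188*18)/(113 - 10) + 1745/43815 = 21384/103 + 1745*(1/43815) = 21384*(1/103) + 349/8763 = 21384/103 + 349/8763 = 187423939/902589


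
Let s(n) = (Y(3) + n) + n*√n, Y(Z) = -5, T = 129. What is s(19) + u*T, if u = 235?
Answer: 30329 + 19*√19 ≈ 30412.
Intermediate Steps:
s(n) = -5 + n + n^(3/2) (s(n) = (-5 + n) + n*√n = (-5 + n) + n^(3/2) = -5 + n + n^(3/2))
s(19) + u*T = (-5 + 19 + 19^(3/2)) + 235*129 = (-5 + 19 + 19*√19) + 30315 = (14 + 19*√19) + 30315 = 30329 + 19*√19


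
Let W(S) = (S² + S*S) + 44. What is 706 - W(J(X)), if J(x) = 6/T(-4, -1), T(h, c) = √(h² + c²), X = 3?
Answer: 11182/17 ≈ 657.76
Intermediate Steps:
T(h, c) = √(c² + h²)
J(x) = 6*√17/17 (J(x) = 6/(√((-1)² + (-4)²)) = 6/(√(1 + 16)) = 6/(√17) = 6*(√17/17) = 6*√17/17)
W(S) = 44 + 2*S² (W(S) = (S² + S²) + 44 = 2*S² + 44 = 44 + 2*S²)
706 - W(J(X)) = 706 - (44 + 2*(6*√17/17)²) = 706 - (44 + 2*(36/17)) = 706 - (44 + 72/17) = 706 - 1*820/17 = 706 - 820/17 = 11182/17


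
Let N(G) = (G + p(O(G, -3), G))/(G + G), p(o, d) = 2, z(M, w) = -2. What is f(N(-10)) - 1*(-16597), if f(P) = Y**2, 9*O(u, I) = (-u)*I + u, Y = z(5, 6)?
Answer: 16601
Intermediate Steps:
Y = -2
O(u, I) = u/9 - I*u/9 (O(u, I) = ((-u)*I + u)/9 = (-I*u + u)/9 = (u - I*u)/9 = u/9 - I*u/9)
N(G) = (2 + G)/(2*G) (N(G) = (G + 2)/(G + G) = (2 + G)/((2*G)) = (2 + G)*(1/(2*G)) = (2 + G)/(2*G))
f(P) = 4 (f(P) = (-2)**2 = 4)
f(N(-10)) - 1*(-16597) = 4 - 1*(-16597) = 4 + 16597 = 16601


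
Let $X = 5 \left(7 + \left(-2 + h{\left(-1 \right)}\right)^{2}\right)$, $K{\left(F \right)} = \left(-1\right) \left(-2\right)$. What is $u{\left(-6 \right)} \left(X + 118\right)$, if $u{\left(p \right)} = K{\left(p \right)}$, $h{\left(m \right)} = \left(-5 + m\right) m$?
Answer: $466$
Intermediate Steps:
$h{\left(m \right)} = m \left(-5 + m\right)$
$K{\left(F \right)} = 2$
$u{\left(p \right)} = 2$
$X = 115$ ($X = 5 \left(7 + \left(-2 - \left(-5 - 1\right)\right)^{2}\right) = 5 \left(7 + \left(-2 - -6\right)^{2}\right) = 5 \left(7 + \left(-2 + 6\right)^{2}\right) = 5 \left(7 + 4^{2}\right) = 5 \left(7 + 16\right) = 5 \cdot 23 = 115$)
$u{\left(-6 \right)} \left(X + 118\right) = 2 \left(115 + 118\right) = 2 \cdot 233 = 466$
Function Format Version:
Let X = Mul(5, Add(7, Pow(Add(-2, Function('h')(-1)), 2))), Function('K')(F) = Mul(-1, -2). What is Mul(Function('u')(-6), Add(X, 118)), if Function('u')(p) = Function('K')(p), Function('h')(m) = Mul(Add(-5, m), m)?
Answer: 466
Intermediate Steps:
Function('h')(m) = Mul(m, Add(-5, m))
Function('K')(F) = 2
Function('u')(p) = 2
X = 115 (X = Mul(5, Add(7, Pow(Add(-2, Mul(-1, Add(-5, -1))), 2))) = Mul(5, Add(7, Pow(Add(-2, Mul(-1, -6)), 2))) = Mul(5, Add(7, Pow(Add(-2, 6), 2))) = Mul(5, Add(7, Pow(4, 2))) = Mul(5, Add(7, 16)) = Mul(5, 23) = 115)
Mul(Function('u')(-6), Add(X, 118)) = Mul(2, Add(115, 118)) = Mul(2, 233) = 466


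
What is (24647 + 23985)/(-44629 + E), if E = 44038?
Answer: -48632/591 ≈ -82.288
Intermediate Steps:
(24647 + 23985)/(-44629 + E) = (24647 + 23985)/(-44629 + 44038) = 48632/(-591) = 48632*(-1/591) = -48632/591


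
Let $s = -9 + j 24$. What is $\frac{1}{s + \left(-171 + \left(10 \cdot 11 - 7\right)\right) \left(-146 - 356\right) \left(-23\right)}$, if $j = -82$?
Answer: $- \frac{1}{787105} \approx -1.2705 \cdot 10^{-6}$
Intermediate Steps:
$s = -1977$ ($s = -9 - 1968 = -1977$)
$\frac{1}{s + \left(-171 + \left(10 \cdot 11 - 7\right)\right) \left(-146 - 356\right) \left(-23\right)} = \frac{1}{-1977 + \left(-171 + \left(10 \cdot 11 - 7\right)\right) \left(-146 - 356\right) \left(-23\right)} = \frac{1}{-1977 + \left(-171 + \left(110 - 7\right)\right) \left(-502\right) \left(-23\right)} = \frac{1}{-1977 + \left(-171 + 103\right) \left(-502\right) \left(-23\right)} = \frac{1}{-1977 + \left(-68\right) \left(-502\right) \left(-23\right)} = \frac{1}{-1977 + 34136 \left(-23\right)} = \frac{1}{-1977 - 785128} = \frac{1}{-787105} = - \frac{1}{787105}$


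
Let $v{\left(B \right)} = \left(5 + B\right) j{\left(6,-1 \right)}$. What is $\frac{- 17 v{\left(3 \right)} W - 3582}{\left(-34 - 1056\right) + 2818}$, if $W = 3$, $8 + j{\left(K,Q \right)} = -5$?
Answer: $\frac{287}{288} \approx 0.99653$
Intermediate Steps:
$j{\left(K,Q \right)} = -13$ ($j{\left(K,Q \right)} = -8 - 5 = -13$)
$v{\left(B \right)} = -65 - 13 B$ ($v{\left(B \right)} = \left(5 + B\right) \left(-13\right) = -65 - 13 B$)
$\frac{- 17 v{\left(3 \right)} W - 3582}{\left(-34 - 1056\right) + 2818} = \frac{- 17 \left(-65 - 39\right) 3 - 3582}{\left(-34 - 1056\right) + 2818} = \frac{\left(-17\right) \left(-104\right) 3 - 3582}{-1090 + 2818} = \frac{1768 \cdot 3 - 3582}{1728} = \left(5304 - 3582\right) \frac{1}{1728} = 1722 \cdot \frac{1}{1728} = \frac{287}{288}$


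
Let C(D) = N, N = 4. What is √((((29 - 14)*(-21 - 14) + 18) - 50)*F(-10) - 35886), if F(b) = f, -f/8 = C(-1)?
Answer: I*√18062 ≈ 134.4*I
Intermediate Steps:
C(D) = 4
f = -32 (f = -8*4 = -32)
F(b) = -32
√((((29 - 14)*(-21 - 14) + 18) - 50)*F(-10) - 35886) = √((((29 - 14)*(-21 - 14) + 18) - 50)*(-32) - 35886) = √(((15*(-35) + 18) - 50)*(-32) - 35886) = √(((-525 + 18) - 50)*(-32) - 35886) = √((-507 - 50)*(-32) - 35886) = √(-557*(-32) - 35886) = √(17824 - 35886) = √(-18062) = I*√18062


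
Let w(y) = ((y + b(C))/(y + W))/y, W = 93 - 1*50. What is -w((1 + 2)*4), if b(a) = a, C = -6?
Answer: -1/110 ≈ -0.0090909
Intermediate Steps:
W = 43 (W = 93 - 50 = 43)
w(y) = (-6 + y)/(y*(43 + y)) (w(y) = ((y - 6)/(y + 43))/y = ((-6 + y)/(43 + y))/y = (-6 + y)/(y*(43 + y)))
-w((1 + 2)*4) = -(-6 + (1 + 2)*4)/(((1 + 2)*4)*(43 + (1 + 2)*4)) = -(-6 + 3*4)/((3*4)*(43 + 3*4)) = -(-6 + 12)/(12*(43 + 12)) = -6/(12*55) = -1*1/110 = -1/110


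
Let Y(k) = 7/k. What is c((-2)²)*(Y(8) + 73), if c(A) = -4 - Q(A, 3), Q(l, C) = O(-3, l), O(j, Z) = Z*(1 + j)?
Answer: 591/2 ≈ 295.50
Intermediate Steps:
Q(l, C) = -2*l (Q(l, C) = l*(1 - 3) = l*(-2) = -2*l)
c(A) = -4 + 2*A (c(A) = -4 - (-2)*A = -4 + 2*A)
c((-2)²)*(Y(8) + 73) = (-4 + 2*(-2)²)*(7/8 + 73) = (-4 + 2*4)*(7*(⅛) + 73) = (-4 + 8)*(7/8 + 73) = 4*(591/8) = 591/2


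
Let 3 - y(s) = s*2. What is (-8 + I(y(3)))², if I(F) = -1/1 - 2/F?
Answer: 625/9 ≈ 69.444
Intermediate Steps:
y(s) = 3 - 2*s (y(s) = 3 - s*2 = 3 - 2*s)
I(F) = -1 - 2/F (I(F) = -1*1 - 2/F = -1 - 2/F)
(-8 + I(y(3)))² = (-8 + (-2 - (3 - 2*3))/(3 - 2*3))² = (-8 + (-2 - (3 - 6))/(3 - 6))² = (-8 + (-2 - 1*(-3))/(-3))² = (-8 - (-2 + 3)/3)² = (-8 - ⅓*1)² = (-8 - ⅓)² = (-25/3)² = 625/9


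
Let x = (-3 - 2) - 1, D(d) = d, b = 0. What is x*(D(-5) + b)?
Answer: 30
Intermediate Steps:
x = -6 (x = -5 - 1 = -6)
x*(D(-5) + b) = -6*(-5 + 0) = -6*(-5) = 30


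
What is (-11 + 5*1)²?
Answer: 36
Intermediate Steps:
(-11 + 5*1)² = (-11 + 5)² = (-6)² = 36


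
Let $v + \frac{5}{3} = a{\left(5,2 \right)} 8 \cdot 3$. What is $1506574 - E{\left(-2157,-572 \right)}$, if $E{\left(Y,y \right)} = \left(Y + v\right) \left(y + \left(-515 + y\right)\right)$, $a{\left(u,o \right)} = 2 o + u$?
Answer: $-1716310$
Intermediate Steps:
$a{\left(u,o \right)} = u + 2 o$
$v = \frac{643}{3}$ ($v = - \frac{5}{3} + \left(5 + 2 \cdot 2\right) 8 \cdot 3 = - \frac{5}{3} + \left(5 + 4\right) 8 \cdot 3 = - \frac{5}{3} + 9 \cdot 8 \cdot 3 = - \frac{5}{3} + 72 \cdot 3 = - \frac{5}{3} + 216 = \frac{643}{3} \approx 214.33$)
$E{\left(Y,y \right)} = \left(-515 + 2 y\right) \left(\frac{643}{3} + Y\right)$ ($E{\left(Y,y \right)} = \left(Y + \frac{643}{3}\right) \left(y + \left(-515 + y\right)\right) = \left(\frac{643}{3} + Y\right) \left(-515 + 2 y\right) = \left(-515 + 2 y\right) \left(\frac{643}{3} + Y\right)$)
$1506574 - E{\left(-2157,-572 \right)} = 1506574 - \left(- \frac{331145}{3} - -1110855 + \frac{1286}{3} \left(-572\right) + 2 \left(-2157\right) \left(-572\right)\right) = 1506574 - \left(- \frac{331145}{3} + 1110855 - \frac{735592}{3} + 2467608\right) = 1506574 - 3222884 = -1716310$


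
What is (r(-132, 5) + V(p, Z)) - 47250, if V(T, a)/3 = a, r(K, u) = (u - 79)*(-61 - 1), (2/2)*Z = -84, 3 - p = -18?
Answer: -42914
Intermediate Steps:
p = 21 (p = 3 - 1*(-18) = 3 + 18 = 21)
Z = -84
r(K, u) = 4898 - 62*u (r(K, u) = (-79 + u)*(-62) = 4898 - 62*u)
V(T, a) = 3*a
(r(-132, 5) + V(p, Z)) - 47250 = ((4898 - 62*5) + 3*(-84)) - 47250 = ((4898 - 310) - 252) - 47250 = (4588 - 252) - 47250 = 4336 - 47250 = -42914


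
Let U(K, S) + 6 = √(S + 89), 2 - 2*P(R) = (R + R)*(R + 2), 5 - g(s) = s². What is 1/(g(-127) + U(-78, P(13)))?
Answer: -3226/52035401 - I*√105/260177005 ≈ -6.1996e-5 - 3.9385e-8*I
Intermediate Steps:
g(s) = 5 - s²
P(R) = 1 - R*(2 + R) (P(R) = 1 - (R + R)*(R + 2)/2 = 1 - 2*R*(2 + R)/2 = 1 - R*(2 + R))
U(K, S) = -6 + √(89 + S) (U(K, S) = -6 + √(S + 89) = -6 + √(89 + S))
1/(g(-127) + U(-78, P(13))) = 1/((5 - 1*(-127)²) + (-6 + √(89 + (1 - 1*13² - 2*13)))) = 1/((5 - 1*16129) + (-6 + √(89 + (1 - 1*169 - 26)))) = 1/((5 - 16129) + (-6 + √(89 + (1 - 169 - 26)))) = 1/(-16124 + (-6 + √(89 - 194))) = 1/(-16124 + (-6 + √(-105))) = 1/(-16124 + (-6 + I*√105)) = 1/(-16130 + I*√105)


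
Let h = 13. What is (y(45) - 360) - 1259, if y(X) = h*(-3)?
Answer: -1658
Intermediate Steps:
y(X) = -39 (y(X) = 13*(-3) = -39)
(y(45) - 360) - 1259 = (-39 - 360) - 1259 = -399 - 1259 = -1658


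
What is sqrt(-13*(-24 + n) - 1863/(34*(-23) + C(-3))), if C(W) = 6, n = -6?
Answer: sqrt(59073582)/388 ≈ 19.809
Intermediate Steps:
sqrt(-13*(-24 + n) - 1863/(34*(-23) + C(-3))) = sqrt(-13*(-24 - 6) - 1863/(34*(-23) + 6)) = sqrt(-13*(-30) - 1863/(-782 + 6)) = sqrt(390 - 1863/(-776)) = sqrt(390 - 1863*(-1/776)) = sqrt(390 + 1863/776) = sqrt(304503/776) = sqrt(59073582)/388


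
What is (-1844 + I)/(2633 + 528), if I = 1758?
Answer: -86/3161 ≈ -0.027207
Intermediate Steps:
(-1844 + I)/(2633 + 528) = (-1844 + 1758)/(2633 + 528) = -86/3161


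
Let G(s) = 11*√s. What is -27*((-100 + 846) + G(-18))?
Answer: -20142 - 891*I*√2 ≈ -20142.0 - 1260.1*I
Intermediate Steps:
-27*((-100 + 846) + G(-18)) = -27*((-100 + 846) + 11*√(-18)) = -27*(746 + 11*(3*I*√2)) = -27*(746 + 33*I*√2) = -20142 - 891*I*√2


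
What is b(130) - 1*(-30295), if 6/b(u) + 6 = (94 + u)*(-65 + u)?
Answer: 220456718/7277 ≈ 30295.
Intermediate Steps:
b(u) = 6/(-6 + (-65 + u)*(94 + u)) (b(u) = 6/(-6 + (94 + u)*(-65 + u)) = 6/(-6 + (-65 + u)*(94 + u)))
b(130) - 1*(-30295) = 6/(-6116 + 130**2 + 29*130) - 1*(-30295) = 6/(-6116 + 16900 + 3770) + 30295 = 6/14554 + 30295 = 6*(1/14554) + 30295 = 3/7277 + 30295 = 220456718/7277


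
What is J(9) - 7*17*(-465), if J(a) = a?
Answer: 55344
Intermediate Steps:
J(9) - 7*17*(-465) = 9 - 7*17*(-465) = 9 - 119*(-465) = 9 + 55335 = 55344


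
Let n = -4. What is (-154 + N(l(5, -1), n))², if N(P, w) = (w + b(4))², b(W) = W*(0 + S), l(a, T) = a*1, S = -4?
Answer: 60516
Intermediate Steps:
l(a, T) = a
b(W) = -4*W (b(W) = W*(0 - 4) = W*(-4) = -4*W)
N(P, w) = (-16 + w)² (N(P, w) = (w - 4*4)² = (w - 16)² = (-16 + w)²)
(-154 + N(l(5, -1), n))² = (-154 + (-16 - 4)²)² = (-154 + (-20)²)² = (-154 + 400)² = 246² = 60516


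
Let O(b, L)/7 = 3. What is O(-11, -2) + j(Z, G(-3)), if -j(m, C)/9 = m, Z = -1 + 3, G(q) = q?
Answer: 3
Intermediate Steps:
O(b, L) = 21 (O(b, L) = 7*3 = 21)
Z = 2
j(m, C) = -9*m
O(-11, -2) + j(Z, G(-3)) = 21 - 9*2 = 21 - 18 = 3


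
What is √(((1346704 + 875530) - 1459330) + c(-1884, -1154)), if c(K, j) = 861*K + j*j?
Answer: 4*√29531 ≈ 687.38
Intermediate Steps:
c(K, j) = j² + 861*K (c(K, j) = 861*K + j² = j² + 861*K)
√(((1346704 + 875530) - 1459330) + c(-1884, -1154)) = √(((1346704 + 875530) - 1459330) + ((-1154)² + 861*(-1884))) = √((2222234 - 1459330) + (1331716 - 1622124)) = √(762904 - 290408) = √472496 = 4*√29531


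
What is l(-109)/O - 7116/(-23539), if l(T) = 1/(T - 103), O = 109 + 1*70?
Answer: 270014429/893257972 ≈ 0.30228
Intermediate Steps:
O = 179 (O = 109 + 70 = 179)
l(T) = 1/(-103 + T)
l(-109)/O - 7116/(-23539) = 1/(-103 - 109*179) - 7116/(-23539) = (1/179)/(-212) - 7116*(-1/23539) = -1/212*1/179 + 7116/23539 = -1/37948 + 7116/23539 = 270014429/893257972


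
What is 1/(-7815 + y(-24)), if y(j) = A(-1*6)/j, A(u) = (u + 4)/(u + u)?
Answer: -144/1125361 ≈ -0.00012796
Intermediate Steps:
A(u) = (4 + u)/(2*u) (A(u) = (4 + u)/((2*u)) = (4 + u)*(1/(2*u)) = (4 + u)/(2*u))
y(j) = 1/(6*j) (y(j) = ((4 - 1*6)/(2*((-1*6))))/j = ((½)*(4 - 6)/(-6))/j = ((½)*(-⅙)*(-2))/j = 1/(6*j))
1/(-7815 + y(-24)) = 1/(-7815 + (⅙)/(-24)) = 1/(-7815 + (⅙)*(-1/24)) = 1/(-7815 - 1/144) = 1/(-1125361/144) = -144/1125361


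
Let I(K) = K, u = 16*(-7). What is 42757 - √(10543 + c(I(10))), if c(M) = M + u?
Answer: 42757 - √10441 ≈ 42655.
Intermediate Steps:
u = -112
c(M) = -112 + M (c(M) = M - 112 = -112 + M)
42757 - √(10543 + c(I(10))) = 42757 - √(10543 + (-112 + 10)) = 42757 - √(10543 - 102) = 42757 - √10441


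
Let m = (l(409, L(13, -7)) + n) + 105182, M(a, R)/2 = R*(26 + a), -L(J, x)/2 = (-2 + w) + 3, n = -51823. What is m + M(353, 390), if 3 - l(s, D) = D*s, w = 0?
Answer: 349800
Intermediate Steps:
L(J, x) = -2 (L(J, x) = -2*((-2 + 0) + 3) = -2*(-2 + 3) = -2*1 = -2)
l(s, D) = 3 - D*s
M(a, R) = 2*R*(26 + a) (M(a, R) = 2*(R*(26 + a)) = 2*R*(26 + a))
m = 54180 (m = ((3 - 1*(-2)*409) - 51823) + 105182 = ((3 + 818) - 51823) + 105182 = (821 - 51823) + 105182 = -51002 + 105182 = 54180)
m + M(353, 390) = 54180 + 2*390*(26 + 353) = 54180 + 2*390*379 = 54180 + 295620 = 349800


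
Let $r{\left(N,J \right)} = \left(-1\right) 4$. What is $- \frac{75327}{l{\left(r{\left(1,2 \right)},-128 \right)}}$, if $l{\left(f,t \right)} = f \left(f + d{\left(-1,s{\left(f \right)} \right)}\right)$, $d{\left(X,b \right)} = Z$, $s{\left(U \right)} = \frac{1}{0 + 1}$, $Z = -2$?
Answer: $- \frac{25109}{8} \approx -3138.6$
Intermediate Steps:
$r{\left(N,J \right)} = -4$
$s{\left(U \right)} = 1$ ($s{\left(U \right)} = 1^{-1} = 1$)
$d{\left(X,b \right)} = -2$
$l{\left(f,t \right)} = f \left(-2 + f\right)$ ($l{\left(f,t \right)} = f \left(f - 2\right) = f \left(-2 + f\right)$)
$- \frac{75327}{l{\left(r{\left(1,2 \right)},-128 \right)}} = - \frac{75327}{\left(-4\right) \left(-2 - 4\right)} = - \frac{75327}{\left(-4\right) \left(-6\right)} = - \frac{75327}{24} = \left(-75327\right) \frac{1}{24} = - \frac{25109}{8}$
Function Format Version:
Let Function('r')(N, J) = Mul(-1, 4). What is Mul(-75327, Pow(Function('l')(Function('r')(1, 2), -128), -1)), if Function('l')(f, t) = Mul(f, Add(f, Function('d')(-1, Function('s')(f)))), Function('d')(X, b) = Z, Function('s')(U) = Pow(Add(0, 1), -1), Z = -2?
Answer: Rational(-25109, 8) ≈ -3138.6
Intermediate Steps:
Function('r')(N, J) = -4
Function('s')(U) = 1 (Function('s')(U) = Pow(1, -1) = 1)
Function('d')(X, b) = -2
Function('l')(f, t) = Mul(f, Add(-2, f)) (Function('l')(f, t) = Mul(f, Add(f, -2)) = Mul(f, Add(-2, f)))
Mul(-75327, Pow(Function('l')(Function('r')(1, 2), -128), -1)) = Mul(-75327, Pow(Mul(-4, Add(-2, -4)), -1)) = Mul(-75327, Pow(Mul(-4, -6), -1)) = Mul(-75327, Pow(24, -1)) = Mul(-75327, Rational(1, 24)) = Rational(-25109, 8)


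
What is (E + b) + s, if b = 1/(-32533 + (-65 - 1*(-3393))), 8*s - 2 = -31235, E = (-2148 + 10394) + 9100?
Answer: 3140559667/233640 ≈ 13442.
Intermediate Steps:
E = 17346 (E = 8246 + 9100 = 17346)
s = -31233/8 (s = ¼ + (⅛)*(-31235) = ¼ - 31235/8 = -31233/8 ≈ -3904.1)
b = -1/29205 (b = 1/(-32533 + (-65 + 3393)) = 1/(-32533 + 3328) = 1/(-29205) = -1/29205 ≈ -3.4241e-5)
(E + b) + s = (17346 - 1/29205) - 31233/8 = 506589929/29205 - 31233/8 = 3140559667/233640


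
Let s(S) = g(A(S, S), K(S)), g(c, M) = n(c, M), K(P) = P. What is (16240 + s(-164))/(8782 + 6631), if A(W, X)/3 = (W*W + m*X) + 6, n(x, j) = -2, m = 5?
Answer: 16238/15413 ≈ 1.0535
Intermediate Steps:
A(W, X) = 18 + 3*W² + 15*X (A(W, X) = 3*((W*W + 5*X) + 6) = 3*((W² + 5*X) + 6) = 3*(6 + W² + 5*X) = 18 + 3*W² + 15*X)
g(c, M) = -2
s(S) = -2
(16240 + s(-164))/(8782 + 6631) = (16240 - 2)/(8782 + 6631) = 16238/15413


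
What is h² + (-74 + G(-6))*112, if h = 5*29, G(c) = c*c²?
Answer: -11455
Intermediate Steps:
G(c) = c³
h = 145
h² + (-74 + G(-6))*112 = 145² + (-74 + (-6)³)*112 = 21025 + (-74 - 216)*112 = 21025 - 290*112 = 21025 - 32480 = -11455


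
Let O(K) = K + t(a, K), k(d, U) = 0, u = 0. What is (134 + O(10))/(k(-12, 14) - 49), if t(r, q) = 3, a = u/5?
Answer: -3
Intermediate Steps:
a = 0 (a = 0/5 = 0*(1/5) = 0)
O(K) = 3 + K (O(K) = K + 3 = 3 + K)
(134 + O(10))/(k(-12, 14) - 49) = (134 + (3 + 10))/(0 - 49) = (134 + 13)/(-49) = 147*(-1/49) = -3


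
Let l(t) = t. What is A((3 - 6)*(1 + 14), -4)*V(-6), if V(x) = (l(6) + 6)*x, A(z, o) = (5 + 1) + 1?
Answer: -504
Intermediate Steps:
A(z, o) = 7 (A(z, o) = 6 + 1 = 7)
V(x) = 12*x (V(x) = (6 + 6)*x = 12*x)
A((3 - 6)*(1 + 14), -4)*V(-6) = 7*(12*(-6)) = 7*(-72) = -504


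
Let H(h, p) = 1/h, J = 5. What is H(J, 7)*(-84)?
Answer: -84/5 ≈ -16.800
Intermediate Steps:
H(J, 7)*(-84) = -84/5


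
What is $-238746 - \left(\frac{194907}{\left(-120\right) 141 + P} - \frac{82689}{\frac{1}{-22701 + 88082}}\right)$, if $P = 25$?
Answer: $\frac{91335227835792}{16895} \approx 5.406 \cdot 10^{9}$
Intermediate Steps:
$-238746 - \left(\frac{194907}{\left(-120\right) 141 + P} - \frac{82689}{\frac{1}{-22701 + 88082}}\right) = -238746 - \left(\frac{194907}{\left(-120\right) 141 + 25} - \frac{82689}{\frac{1}{-22701 + 88082}}\right) = -238746 - \left(\frac{194907}{-16920 + 25} - \frac{82689}{\frac{1}{65381}}\right) = -238746 - \left(\frac{194907}{-16895} - 82689 \frac{1}{\frac{1}{65381}}\right) = -238746 - \left(194907 \left(- \frac{1}{16895}\right) - 5406289509\right) = -238746 - \left(- \frac{194907}{16895} - 5406289509\right) = -238746 - - \frac{91339261449462}{16895} = -238746 + \frac{91339261449462}{16895} = \frac{91335227835792}{16895}$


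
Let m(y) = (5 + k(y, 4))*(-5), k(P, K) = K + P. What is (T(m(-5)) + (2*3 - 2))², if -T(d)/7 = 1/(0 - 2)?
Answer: 225/4 ≈ 56.250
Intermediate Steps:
m(y) = -45 - 5*y (m(y) = (5 + (4 + y))*(-5) = (9 + y)*(-5) = -45 - 5*y)
T(d) = 7/2 (T(d) = -7/(0 - 2) = -7/(-2) = -7*(-½) = 7/2)
(T(m(-5)) + (2*3 - 2))² = (7/2 + (2*3 - 2))² = (7/2 + (6 - 2))² = (7/2 + 4)² = (15/2)² = 225/4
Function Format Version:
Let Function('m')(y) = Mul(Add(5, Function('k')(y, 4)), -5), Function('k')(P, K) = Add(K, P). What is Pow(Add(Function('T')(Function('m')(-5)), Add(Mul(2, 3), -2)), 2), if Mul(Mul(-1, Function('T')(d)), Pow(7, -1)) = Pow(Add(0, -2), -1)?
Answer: Rational(225, 4) ≈ 56.250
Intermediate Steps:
Function('m')(y) = Add(-45, Mul(-5, y)) (Function('m')(y) = Mul(Add(5, Add(4, y)), -5) = Mul(Add(9, y), -5) = Add(-45, Mul(-5, y)))
Function('T')(d) = Rational(7, 2) (Function('T')(d) = Mul(-7, Pow(Add(0, -2), -1)) = Mul(-7, Pow(-2, -1)) = Mul(-7, Rational(-1, 2)) = Rational(7, 2))
Pow(Add(Function('T')(Function('m')(-5)), Add(Mul(2, 3), -2)), 2) = Pow(Add(Rational(7, 2), Add(Mul(2, 3), -2)), 2) = Pow(Add(Rational(7, 2), Add(6, -2)), 2) = Pow(Add(Rational(7, 2), 4), 2) = Pow(Rational(15, 2), 2) = Rational(225, 4)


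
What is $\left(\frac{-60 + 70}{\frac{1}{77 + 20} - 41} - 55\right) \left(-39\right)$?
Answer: $\frac{4283175}{1988} \approx 2154.5$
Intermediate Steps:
$\left(\frac{-60 + 70}{\frac{1}{77 + 20} - 41} - 55\right) \left(-39\right) = \left(\frac{10}{\frac{1}{97} - 41} - 55\right) \left(-39\right) = \left(\frac{10}{- \frac{3976}{97}} - 55\right) \left(-39\right) = \left(10 \left(- \frac{97}{3976}\right) - 55\right) \left(-39\right) = \left(- \frac{485}{1988} - 55\right) \left(-39\right) = \left(- \frac{109825}{1988}\right) \left(-39\right) = \frac{4283175}{1988}$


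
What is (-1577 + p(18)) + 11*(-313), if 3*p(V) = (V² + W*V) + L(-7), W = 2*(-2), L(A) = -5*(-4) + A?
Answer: -14795/3 ≈ -4931.7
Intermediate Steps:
L(A) = 20 + A
W = -4
p(V) = 13/3 - 4*V/3 + V²/3 (p(V) = ((V² - 4*V) + (20 - 7))/3 = ((V² - 4*V) + 13)/3 = (13 + V² - 4*V)/3 = 13/3 - 4*V/3 + V²/3)
(-1577 + p(18)) + 11*(-313) = (-1577 + (13/3 - 4/3*18 + (⅓)*18²)) + 11*(-313) = (-1577 + (13/3 - 24 + (⅓)*324)) - 3443 = (-1577 + (13/3 - 24 + 108)) - 3443 = (-1577 + 265/3) - 3443 = -4466/3 - 3443 = -14795/3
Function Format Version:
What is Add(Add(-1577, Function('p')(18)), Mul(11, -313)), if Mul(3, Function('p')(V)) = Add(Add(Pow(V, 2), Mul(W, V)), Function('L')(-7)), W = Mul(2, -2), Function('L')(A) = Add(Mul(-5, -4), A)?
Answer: Rational(-14795, 3) ≈ -4931.7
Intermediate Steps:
Function('L')(A) = Add(20, A)
W = -4
Function('p')(V) = Add(Rational(13, 3), Mul(Rational(-4, 3), V), Mul(Rational(1, 3), Pow(V, 2))) (Function('p')(V) = Mul(Rational(1, 3), Add(Add(Pow(V, 2), Mul(-4, V)), Add(20, -7))) = Mul(Rational(1, 3), Add(Add(Pow(V, 2), Mul(-4, V)), 13)) = Mul(Rational(1, 3), Add(13, Pow(V, 2), Mul(-4, V))) = Add(Rational(13, 3), Mul(Rational(-4, 3), V), Mul(Rational(1, 3), Pow(V, 2))))
Add(Add(-1577, Function('p')(18)), Mul(11, -313)) = Add(Add(-1577, Add(Rational(13, 3), Mul(Rational(-4, 3), 18), Mul(Rational(1, 3), Pow(18, 2)))), Mul(11, -313)) = Add(Add(-1577, Add(Rational(13, 3), -24, Mul(Rational(1, 3), 324))), -3443) = Add(Add(-1577, Add(Rational(13, 3), -24, 108)), -3443) = Add(Add(-1577, Rational(265, 3)), -3443) = Add(Rational(-4466, 3), -3443) = Rational(-14795, 3)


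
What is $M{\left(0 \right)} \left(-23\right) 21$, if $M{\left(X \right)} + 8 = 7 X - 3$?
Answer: $5313$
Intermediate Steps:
$M{\left(X \right)} = -11 + 7 X$ ($M{\left(X \right)} = -8 + \left(7 X - 3\right) = -8 + \left(-3 + 7 X\right) = -11 + 7 X$)
$M{\left(0 \right)} \left(-23\right) 21 = \left(-11 + 7 \cdot 0\right) \left(-23\right) 21 = \left(-11 + 0\right) \left(-23\right) 21 = \left(-11\right) \left(-23\right) 21 = 253 \cdot 21 = 5313$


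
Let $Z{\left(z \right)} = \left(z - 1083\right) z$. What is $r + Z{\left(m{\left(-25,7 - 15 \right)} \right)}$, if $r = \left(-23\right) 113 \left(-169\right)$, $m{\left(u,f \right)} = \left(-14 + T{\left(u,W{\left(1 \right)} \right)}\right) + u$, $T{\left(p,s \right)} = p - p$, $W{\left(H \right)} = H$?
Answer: $482989$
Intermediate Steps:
$T{\left(p,s \right)} = 0$
$m{\left(u,f \right)} = -14 + u$ ($m{\left(u,f \right)} = \left(-14 + 0\right) + u = -14 + u$)
$Z{\left(z \right)} = z \left(-1083 + z\right)$ ($Z{\left(z \right)} = \left(-1083 + z\right) z = z \left(-1083 + z\right)$)
$r = 439231$ ($r = \left(-2599\right) \left(-169\right) = 439231$)
$r + Z{\left(m{\left(-25,7 - 15 \right)} \right)} = 439231 + \left(-14 - 25\right) \left(-1083 - 39\right) = 439231 - 39 \left(-1083 - 39\right) = 439231 - -43758 = 439231 + 43758 = 482989$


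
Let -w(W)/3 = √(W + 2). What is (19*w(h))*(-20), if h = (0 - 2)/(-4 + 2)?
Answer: 1140*√3 ≈ 1974.5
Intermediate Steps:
h = 1 (h = -2/(-2) = -2*(-½) = 1)
w(W) = -3*√(2 + W) (w(W) = -3*√(W + 2) = -3*√(2 + W))
(19*w(h))*(-20) = (19*(-3*√(2 + 1)))*(-20) = (19*(-3*√3))*(-20) = -57*√3*(-20) = 1140*√3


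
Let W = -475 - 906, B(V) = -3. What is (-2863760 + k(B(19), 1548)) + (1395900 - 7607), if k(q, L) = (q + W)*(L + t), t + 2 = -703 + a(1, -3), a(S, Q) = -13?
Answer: -2624187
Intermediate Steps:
W = -1381
t = -718 (t = -2 + (-703 - 13) = -2 - 716 = -718)
k(q, L) = (-1381 + q)*(-718 + L) (k(q, L) = (q - 1381)*(L - 718) = (-1381 + q)*(-718 + L))
(-2863760 + k(B(19), 1548)) + (1395900 - 7607) = (-2863760 + (991558 - 1381*1548 - 718*(-3) + 1548*(-3))) + (1395900 - 7607) = (-2863760 + (991558 - 2137788 + 2154 - 4644)) + 1388293 = (-2863760 - 1148720) + 1388293 = -4012480 + 1388293 = -2624187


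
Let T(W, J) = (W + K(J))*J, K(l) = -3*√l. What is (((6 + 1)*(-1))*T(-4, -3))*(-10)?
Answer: 840 + 630*I*√3 ≈ 840.0 + 1091.2*I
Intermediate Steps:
T(W, J) = J*(W - 3*√J) (T(W, J) = (W - 3*√J)*J = J*(W - 3*√J))
(((6 + 1)*(-1))*T(-4, -3))*(-10) = (((6 + 1)*(-1))*(-(-9)*I*√3 - 3*(-4)))*(-10) = ((7*(-1))*(-(-9)*I*√3 + 12))*(-10) = -7*(9*I*√3 + 12)*(-10) = -7*(12 + 9*I*√3)*(-10) = (-84 - 63*I*√3)*(-10) = 840 + 630*I*√3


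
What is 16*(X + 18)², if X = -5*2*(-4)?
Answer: 53824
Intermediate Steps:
X = 40 (X = -10*(-4) = 40)
16*(X + 18)² = 16*(40 + 18)² = 16*58² = 16*3364 = 53824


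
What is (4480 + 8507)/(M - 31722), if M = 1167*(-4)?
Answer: -4329/12130 ≈ -0.35688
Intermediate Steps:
M = -4668
(4480 + 8507)/(M - 31722) = (4480 + 8507)/(-4668 - 31722) = 12987/(-36390) = 12987*(-1/36390) = -4329/12130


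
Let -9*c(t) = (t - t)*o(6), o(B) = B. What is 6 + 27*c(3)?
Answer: 6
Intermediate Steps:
c(t) = 0 (c(t) = -(t - t)*6/9 = -0*6 = -⅑*0 = 0)
6 + 27*c(3) = 6 + 27*0 = 6 + 0 = 6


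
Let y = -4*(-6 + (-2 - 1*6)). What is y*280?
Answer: 15680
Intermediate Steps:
y = 56 (y = -4*(-6 + (-2 - 6)) = -4*(-6 - 8) = -4*(-14) = 56)
y*280 = 56*280 = 15680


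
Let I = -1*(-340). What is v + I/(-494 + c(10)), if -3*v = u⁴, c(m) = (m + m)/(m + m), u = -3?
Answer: -803/29 ≈ -27.690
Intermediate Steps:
c(m) = 1 (c(m) = (2*m)/((2*m)) = (2*m)*(1/(2*m)) = 1)
v = -27 (v = -⅓*(-3)⁴ = -⅓*81 = -27)
I = 340
v + I/(-494 + c(10)) = -27 + 340/(-494 + 1) = -27 + 340/(-493) = -27 + 340*(-1/493) = -27 - 20/29 = -803/29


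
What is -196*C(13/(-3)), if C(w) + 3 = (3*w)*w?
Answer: -31360/3 ≈ -10453.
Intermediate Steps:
C(w) = -3 + 3*w**2 (C(w) = -3 + (3*w)*w = -3 + 3*w**2)
-196*C(13/(-3)) = -196*(-3 + 3*(13/(-3))**2) = -196*(-3 + 3*(13*(-1/3))**2) = -196*(-3 + 3*(-13/3)**2) = -196*(-3 + 3*(169/9)) = -196*(-3 + 169/3) = -196*160/3 = -1*31360/3 = -31360/3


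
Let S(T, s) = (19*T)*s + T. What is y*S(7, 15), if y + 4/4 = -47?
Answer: -96096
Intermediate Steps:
y = -48 (y = -1 - 47 = -48)
S(T, s) = T + 19*T*s (S(T, s) = 19*T*s + T = T + 19*T*s)
y*S(7, 15) = -336*(1 + 19*15) = -336*(1 + 285) = -336*286 = -48*2002 = -96096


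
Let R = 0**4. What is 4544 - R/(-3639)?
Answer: 4544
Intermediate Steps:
R = 0
4544 - R/(-3639) = 4544 - 0/(-3639) = 4544 - 0*(-1)/3639 = 4544 - 1*0 = 4544 + 0 = 4544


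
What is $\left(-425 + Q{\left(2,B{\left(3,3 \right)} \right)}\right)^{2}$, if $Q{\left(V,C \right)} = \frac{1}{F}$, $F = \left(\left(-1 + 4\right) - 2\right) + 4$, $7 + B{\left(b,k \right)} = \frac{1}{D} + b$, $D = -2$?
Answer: $\frac{4511376}{25} \approx 1.8046 \cdot 10^{5}$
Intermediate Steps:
$B{\left(b,k \right)} = - \frac{15}{2} + b$ ($B{\left(b,k \right)} = -7 + \left(\frac{1}{-2} + b\right) = -7 + \left(- \frac{1}{2} + b\right) = - \frac{15}{2} + b$)
$F = 5$ ($F = \left(3 - 2\right) + 4 = 1 + 4 = 5$)
$Q{\left(V,C \right)} = \frac{1}{5}$
$\left(-425 + Q{\left(2,B{\left(3,3 \right)} \right)}\right)^{2} = \left(-425 + \frac{1}{5}\right)^{2} = \left(- \frac{2124}{5}\right)^{2} = \frac{4511376}{25}$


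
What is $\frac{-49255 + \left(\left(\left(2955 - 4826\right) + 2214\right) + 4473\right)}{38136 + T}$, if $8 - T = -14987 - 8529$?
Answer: $- \frac{44439}{61660} \approx -0.72071$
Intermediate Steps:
$T = 23524$ ($T = 8 - \left(-14987 - 8529\right) = 8 - -23516 = 8 + 23516 = 23524$)
$\frac{-49255 + \left(\left(\left(2955 - 4826\right) + 2214\right) + 4473\right)}{38136 + T} = \frac{-49255 + \left(\left(\left(2955 - 4826\right) + 2214\right) + 4473\right)}{38136 + 23524} = \frac{-49255 + \left(\left(\left(2955 - 4826\right) + 2214\right) + 4473\right)}{61660} = \left(-49255 + \left(\left(-1871 + 2214\right) + 4473\right)\right) \frac{1}{61660} = \left(-49255 + \left(343 + 4473\right)\right) \frac{1}{61660} = \left(-49255 + 4816\right) \frac{1}{61660} = \left(-44439\right) \frac{1}{61660} = - \frac{44439}{61660}$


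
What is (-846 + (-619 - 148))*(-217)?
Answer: 350021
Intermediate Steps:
(-846 + (-619 - 148))*(-217) = (-846 - 767)*(-217) = -1613*(-217) = 350021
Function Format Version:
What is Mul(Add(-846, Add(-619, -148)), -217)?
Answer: 350021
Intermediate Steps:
Mul(Add(-846, Add(-619, -148)), -217) = Mul(Add(-846, -767), -217) = Mul(-1613, -217) = 350021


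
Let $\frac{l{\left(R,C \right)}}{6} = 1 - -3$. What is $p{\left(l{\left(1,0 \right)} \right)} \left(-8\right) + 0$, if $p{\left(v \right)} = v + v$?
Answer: $-384$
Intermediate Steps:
$l{\left(R,C \right)} = 24$ ($l{\left(R,C \right)} = 6 \left(1 - -3\right) = 6 \left(1 + 3\right) = 6 \cdot 4 = 24$)
$p{\left(v \right)} = 2 v$
$p{\left(l{\left(1,0 \right)} \right)} \left(-8\right) + 0 = 2 \cdot 24 \left(-8\right) + 0 = 48 \left(-8\right) + 0 = -384 + 0 = -384$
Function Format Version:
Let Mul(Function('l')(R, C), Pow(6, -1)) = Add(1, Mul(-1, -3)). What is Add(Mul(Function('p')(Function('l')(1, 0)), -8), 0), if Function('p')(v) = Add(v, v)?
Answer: -384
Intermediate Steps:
Function('l')(R, C) = 24 (Function('l')(R, C) = Mul(6, Add(1, Mul(-1, -3))) = Mul(6, Add(1, 3)) = Mul(6, 4) = 24)
Function('p')(v) = Mul(2, v)
Add(Mul(Function('p')(Function('l')(1, 0)), -8), 0) = Add(Mul(Mul(2, 24), -8), 0) = Add(Mul(48, -8), 0) = Add(-384, 0) = -384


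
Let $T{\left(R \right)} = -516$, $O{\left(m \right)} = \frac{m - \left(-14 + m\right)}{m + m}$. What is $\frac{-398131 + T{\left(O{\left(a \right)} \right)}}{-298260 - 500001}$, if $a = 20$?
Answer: $\frac{398647}{798261} \approx 0.49939$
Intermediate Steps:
$O{\left(m \right)} = \frac{7}{m}$ ($O{\left(m \right)} = \frac{14}{2 m} = 14 \frac{1}{2 m} = \frac{7}{m}$)
$\frac{-398131 + T{\left(O{\left(a \right)} \right)}}{-298260 - 500001} = \frac{-398131 - 516}{-298260 - 500001} = - \frac{398647}{-798261} = \left(-398647\right) \left(- \frac{1}{798261}\right) = \frac{398647}{798261}$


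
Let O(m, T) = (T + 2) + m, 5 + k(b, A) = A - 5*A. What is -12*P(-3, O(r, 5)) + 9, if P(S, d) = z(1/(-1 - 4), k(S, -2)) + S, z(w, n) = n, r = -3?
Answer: 9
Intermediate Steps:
k(b, A) = -5 - 4*A (k(b, A) = -5 + (A - 5*A) = -5 - 4*A)
O(m, T) = 2 + T + m (O(m, T) = (2 + T) + m = 2 + T + m)
P(S, d) = 3 + S (P(S, d) = (-5 - 4*(-2)) + S = (-5 + 8) + S = 3 + S)
-12*P(-3, O(r, 5)) + 9 = -12*(3 - 3) + 9 = -12*0 + 9 = 0 + 9 = 9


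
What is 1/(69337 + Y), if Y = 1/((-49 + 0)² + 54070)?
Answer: 56471/3915529728 ≈ 1.4422e-5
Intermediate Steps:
Y = 1/56471 (Y = 1/((-49)² + 54070) = 1/(2401 + 54070) = 1/56471 ≈ 1.7708e-5)
1/(69337 + Y) = 1/(69337 + 1/56471) = 1/(3915529728/56471) = 56471/3915529728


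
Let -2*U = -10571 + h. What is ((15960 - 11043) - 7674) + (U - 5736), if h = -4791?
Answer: -812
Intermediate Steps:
U = 7681 (U = -(-10571 - 4791)/2 = -½*(-15362) = 7681)
((15960 - 11043) - 7674) + (U - 5736) = ((15960 - 11043) - 7674) + (7681 - 5736) = (4917 - 7674) + 1945 = -2757 + 1945 = -812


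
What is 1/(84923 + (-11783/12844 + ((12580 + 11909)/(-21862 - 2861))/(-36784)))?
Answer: 17076714512/1450190160898341 ≈ 1.1775e-5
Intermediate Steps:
1/(84923 + (-11783/12844 + ((12580 + 11909)/(-21862 - 2861))/(-36784))) = 1/(84923 + (-11783*1/12844 + (24489/(-24723))*(-1/36784))) = 1/(84923 + (-11783/12844 + (24489*(-1/24723))*(-1/36784))) = 1/(84923 + (-11783/12844 - 2721/2747*(-1/36784))) = 1/(84923 + (-11783/12844 + 2721/101045648)) = 1/(84923 - 15665604235/17076714512) = 1/(1450190160898341/17076714512) = 17076714512/1450190160898341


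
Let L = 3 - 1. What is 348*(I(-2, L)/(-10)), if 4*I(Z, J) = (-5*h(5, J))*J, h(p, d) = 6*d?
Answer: 1044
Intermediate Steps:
L = 2
I(Z, J) = -15*J**2/2 (I(Z, J) = ((-30*J)*J)/4 = (-30*J**2)/4 = -15*J**2/2)
348*(I(-2, L)/(-10)) = 348*(-15/2*2**2/(-10)) = 348*(-15/2*4*(-1/10)) = 348*(-30*(-1/10)) = 348*3 = 1044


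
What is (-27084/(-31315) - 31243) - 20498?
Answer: -1620242331/31315 ≈ -51740.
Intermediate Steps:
(-27084/(-31315) - 31243) - 20498 = (-27084*(-1/31315) - 31243) - 20498 = (27084/31315 - 31243) - 20498 = -978347461/31315 - 20498 = -1620242331/31315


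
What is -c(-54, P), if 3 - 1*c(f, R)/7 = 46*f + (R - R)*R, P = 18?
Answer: -17409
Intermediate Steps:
c(f, R) = 21 - 322*f (c(f, R) = 21 - 7*(46*f + (R - R)*R) = 21 - 7*(46*f + 0*R) = 21 - 7*(46*f + 0) = 21 - 322*f)
-c(-54, P) = -(21 - 322*(-54)) = -(21 + 17388) = -1*17409 = -17409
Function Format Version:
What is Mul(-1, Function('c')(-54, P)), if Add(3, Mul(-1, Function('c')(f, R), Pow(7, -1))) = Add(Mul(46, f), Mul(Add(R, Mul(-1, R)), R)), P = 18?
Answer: -17409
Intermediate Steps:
Function('c')(f, R) = Add(21, Mul(-322, f)) (Function('c')(f, R) = Add(21, Mul(-7, Add(Mul(46, f), Mul(Add(R, Mul(-1, R)), R)))) = Add(21, Mul(-7, Add(Mul(46, f), Mul(0, R)))) = Add(21, Mul(-7, Add(Mul(46, f), 0))) = Add(21, Mul(-7, Mul(46, f))) = Add(21, Mul(-322, f)))
Mul(-1, Function('c')(-54, P)) = Mul(-1, Add(21, Mul(-322, -54))) = Mul(-1, Add(21, 17388)) = Mul(-1, 17409) = -17409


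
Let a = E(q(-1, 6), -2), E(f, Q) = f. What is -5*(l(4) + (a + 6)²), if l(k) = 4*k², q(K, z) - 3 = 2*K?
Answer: -565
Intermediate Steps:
q(K, z) = 3 + 2*K
a = 1 (a = 3 + 2*(-1) = 3 - 2 = 1)
-5*(l(4) + (a + 6)²) = -5*(4*4² + (1 + 6)²) = -5*(4*16 + 7²) = -5*(64 + 49) = -5*113 = -565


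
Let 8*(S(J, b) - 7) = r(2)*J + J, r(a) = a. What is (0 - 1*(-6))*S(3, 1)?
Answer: 195/4 ≈ 48.750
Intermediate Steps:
S(J, b) = 7 + 3*J/8 (S(J, b) = 7 + (2*J + J)/8 = 7 + (3*J)/8 = 7 + 3*J/8)
(0 - 1*(-6))*S(3, 1) = (0 - 1*(-6))*(7 + (3/8)*3) = (0 + 6)*(7 + 9/8) = 6*(65/8) = 195/4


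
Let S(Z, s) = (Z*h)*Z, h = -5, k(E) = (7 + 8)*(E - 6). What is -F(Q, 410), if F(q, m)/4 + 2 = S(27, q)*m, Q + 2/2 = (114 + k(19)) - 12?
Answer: 5977808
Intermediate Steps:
k(E) = -90 + 15*E (k(E) = 15*(-6 + E) = -90 + 15*E)
S(Z, s) = -5*Z² (S(Z, s) = (Z*(-5))*Z = (-5*Z)*Z = -5*Z²)
Q = 296 (Q = -1 + ((114 + (-90 + 15*19)) - 12) = -1 + ((114 + (-90 + 285)) - 12) = -1 + ((114 + 195) - 12) = -1 + (309 - 12) = -1 + 297 = 296)
F(q, m) = -8 - 14580*m (F(q, m) = -8 + 4*((-5*27²)*m) = -8 + 4*((-5*729)*m) = -8 + 4*(-3645*m) = -8 - 14580*m)
-F(Q, 410) = -(-8 - 14580*410) = -(-8 - 5977800) = -1*(-5977808) = 5977808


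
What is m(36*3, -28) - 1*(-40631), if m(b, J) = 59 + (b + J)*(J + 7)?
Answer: 39010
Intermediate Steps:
m(b, J) = 59 + (7 + J)*(J + b) (m(b, J) = 59 + (J + b)*(7 + J) = 59 + (7 + J)*(J + b))
m(36*3, -28) - 1*(-40631) = (59 + (-28)² + 7*(-28) + 7*(36*3) - 1008*3) - 1*(-40631) = (59 + 784 - 196 + 7*108 - 28*108) + 40631 = (59 + 784 - 196 + 756 - 3024) + 40631 = -1621 + 40631 = 39010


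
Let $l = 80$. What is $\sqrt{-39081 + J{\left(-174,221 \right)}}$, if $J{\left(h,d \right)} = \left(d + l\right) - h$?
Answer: $i \sqrt{38606} \approx 196.48 i$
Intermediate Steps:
$J{\left(h,d \right)} = 80 + d - h$ ($J{\left(h,d \right)} = \left(d + 80\right) - h = \left(80 + d\right) - h = 80 + d - h$)
$\sqrt{-39081 + J{\left(-174,221 \right)}} = \sqrt{-39081 + \left(80 + 221 - -174\right)} = \sqrt{-39081 + \left(80 + 221 + 174\right)} = \sqrt{-39081 + 475} = \sqrt{-38606} = i \sqrt{38606}$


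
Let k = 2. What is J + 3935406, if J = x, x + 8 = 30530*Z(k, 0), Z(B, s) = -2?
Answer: 3874338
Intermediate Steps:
x = -61068 (x = -8 + 30530*(-2) = -8 - 61060 = -61068)
J = -61068
J + 3935406 = -61068 + 3935406 = 3874338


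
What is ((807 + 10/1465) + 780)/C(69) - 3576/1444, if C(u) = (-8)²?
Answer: 151098185/6769472 ≈ 22.321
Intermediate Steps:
C(u) = 64
((807 + 10/1465) + 780)/C(69) - 3576/1444 = ((807 + 10/1465) + 780)/64 - 3576/1444 = ((807 + 10*(1/1465)) + 780)*(1/64) - 3576*1/1444 = ((807 + 2/293) + 780)*(1/64) - 894/361 = (236453/293 + 780)*(1/64) - 894/361 = (464993/293)*(1/64) - 894/361 = 464993/18752 - 894/361 = 151098185/6769472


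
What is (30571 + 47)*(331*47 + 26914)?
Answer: 1300377078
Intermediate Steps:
(30571 + 47)*(331*47 + 26914) = 30618*(15557 + 26914) = 30618*42471 = 1300377078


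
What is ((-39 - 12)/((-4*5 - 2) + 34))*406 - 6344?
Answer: -16139/2 ≈ -8069.5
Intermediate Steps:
((-39 - 12)/((-4*5 - 2) + 34))*406 - 6344 = -51/((-20 - 2) + 34)*406 - 6344 = -51/(-22 + 34)*406 - 6344 = -51/12*406 - 6344 = -51*1/12*406 - 6344 = -17/4*406 - 6344 = -3451/2 - 6344 = -16139/2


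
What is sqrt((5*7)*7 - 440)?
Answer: I*sqrt(195) ≈ 13.964*I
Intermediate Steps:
sqrt((5*7)*7 - 440) = sqrt(35*7 - 440) = sqrt(245 - 440) = sqrt(-195) = I*sqrt(195)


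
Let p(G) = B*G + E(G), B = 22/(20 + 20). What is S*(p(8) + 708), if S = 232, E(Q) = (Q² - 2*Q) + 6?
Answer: 889024/5 ≈ 1.7780e+5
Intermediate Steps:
E(Q) = 6 + Q² - 2*Q
B = 11/20 (B = 22/40 = 22*(1/40) = 11/20 ≈ 0.55000)
p(G) = 6 + G² - 29*G/20 (p(G) = 11*G/20 + (6 + G² - 2*G) = 6 + G² - 29*G/20)
S*(p(8) + 708) = 232*((6 + 8² - 29/20*8) + 708) = 232*((6 + 64 - 58/5) + 708) = 232*(292/5 + 708) = 232*(3832/5) = 889024/5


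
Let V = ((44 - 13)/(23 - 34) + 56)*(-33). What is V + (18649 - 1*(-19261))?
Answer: 36155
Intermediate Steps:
V = -1755 (V = (31/(-11) + 56)*(-33) = (31*(-1/11) + 56)*(-33) = (-31/11 + 56)*(-33) = (585/11)*(-33) = -1755)
V + (18649 - 1*(-19261)) = -1755 + (18649 - 1*(-19261)) = -1755 + (18649 + 19261) = -1755 + 37910 = 36155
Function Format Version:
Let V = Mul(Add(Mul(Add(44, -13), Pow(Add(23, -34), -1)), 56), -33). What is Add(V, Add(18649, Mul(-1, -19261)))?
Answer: 36155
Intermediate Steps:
V = -1755 (V = Mul(Add(Mul(31, Pow(-11, -1)), 56), -33) = Mul(Add(Mul(31, Rational(-1, 11)), 56), -33) = Mul(Add(Rational(-31, 11), 56), -33) = Mul(Rational(585, 11), -33) = -1755)
Add(V, Add(18649, Mul(-1, -19261))) = Add(-1755, Add(18649, Mul(-1, -19261))) = Add(-1755, Add(18649, 19261)) = Add(-1755, 37910) = 36155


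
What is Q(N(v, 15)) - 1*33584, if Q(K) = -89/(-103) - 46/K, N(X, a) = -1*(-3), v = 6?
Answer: -10381927/309 ≈ -33599.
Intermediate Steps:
N(X, a) = 3
Q(K) = 89/103 - 46/K (Q(K) = -89*(-1/103) - 46/K = 89/103 - 46/K)
Q(N(v, 15)) - 1*33584 = (89/103 - 46/3) - 1*33584 = (89/103 - 46*⅓) - 33584 = (89/103 - 46/3) - 33584 = -4471/309 - 33584 = -10381927/309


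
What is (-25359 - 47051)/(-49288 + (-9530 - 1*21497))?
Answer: 14482/16063 ≈ 0.90158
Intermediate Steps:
(-25359 - 47051)/(-49288 + (-9530 - 1*21497)) = -72410/(-49288 + (-9530 - 21497)) = -72410/(-49288 - 31027) = -72410/(-80315) = -72410*(-1/80315) = 14482/16063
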